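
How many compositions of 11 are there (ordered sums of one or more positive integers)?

1024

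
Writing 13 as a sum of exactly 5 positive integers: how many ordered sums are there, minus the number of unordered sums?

Ordered (compositions into 5 parts): C(12,4) = 495.
Unordered (partitions into 5 parts): 18.
Difference: 495 − 18 = 477.

477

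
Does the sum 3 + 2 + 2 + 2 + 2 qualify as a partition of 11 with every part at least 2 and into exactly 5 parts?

Yes

The parts sum to 11, and the condition 'every summand is at least 2' holds; the condition 'there are exactly 5 summands' holds.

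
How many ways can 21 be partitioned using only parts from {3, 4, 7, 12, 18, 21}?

8

Enumerating:
21
18, 3
12, 3, 3, 3
7, 7, 7
7, 7, 4, 3
7, 4, 4, 3, 3
4, 4, 4, 3, 3, 3
3, 3, 3, 3, 3, 3, 3
That's 8 in total.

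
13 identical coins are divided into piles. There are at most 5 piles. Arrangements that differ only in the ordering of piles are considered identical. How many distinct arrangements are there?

57

A partial list (first 12 by largest part):
13
12, 1
11, 2
11, 1, 1
10, 3
10, 2, 1
10, 1, 1, 1
9, 4
9, 3, 1
9, 2, 2
9, 2, 1, 1
9, 1, 1, 1, 1
…and 45 more, for 57 total.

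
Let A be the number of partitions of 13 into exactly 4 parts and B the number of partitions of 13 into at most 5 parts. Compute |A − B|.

39

Partitions of 13 into exactly 4 parts: 18.
Partitions of 13 into at most 5 parts: 57.
|18 − 57| = 39.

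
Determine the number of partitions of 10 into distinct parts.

They are:
10
9 + 1
8 + 2
7 + 3
7 + 2 + 1
6 + 4
6 + 3 + 1
5 + 4 + 1
5 + 3 + 2
4 + 3 + 2 + 1

10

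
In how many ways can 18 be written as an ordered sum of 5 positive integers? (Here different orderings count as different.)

Place 4 bars in the 17 internal gaps of a row of 18 dots: C(17,4) = 2380.

2380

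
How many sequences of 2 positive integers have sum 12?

Equivalently, choose which 1 of the 11 gaps become plus signs: C(11,1) = 11.

11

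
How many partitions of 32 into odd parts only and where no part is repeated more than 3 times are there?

There are 127 such partitions.

127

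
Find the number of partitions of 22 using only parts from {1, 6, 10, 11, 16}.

They are:
16 + 6
16 + 1 + 1 + 1 + 1 + 1 + 1
11 + 11
11 + 10 + 1
11 + 6 + 1 + 1 + 1 + 1 + 1
11 + 1 + 1 + 1 + 1 + 1 + 1 + 1 + 1 + 1 + 1 + 1
10 + 10 + 1 + 1
10 + 6 + 6
10 + 6 + 1 + 1 + 1 + 1 + 1 + 1
10 + 1 + 1 + 1 + 1 + 1 + 1 + 1 + 1 + 1 + 1 + 1 + 1
6 + 6 + 6 + 1 + 1 + 1 + 1
6 + 6 + 1 + 1 + 1 + 1 + 1 + 1 + 1 + 1 + 1 + 1
6 + 1 + 1 + 1 + 1 + 1 + 1 + 1 + 1 + 1 + 1 + 1 + 1 + 1 + 1 + 1 + 1
1 + 1 + 1 + 1 + 1 + 1 + 1 + 1 + 1 + 1 + 1 + 1 + 1 + 1 + 1 + 1 + 1 + 1 + 1 + 1 + 1 + 1

14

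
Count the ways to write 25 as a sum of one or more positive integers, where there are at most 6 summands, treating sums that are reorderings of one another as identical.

Enumerating by decreasing first part gives 612 partitions in all.

612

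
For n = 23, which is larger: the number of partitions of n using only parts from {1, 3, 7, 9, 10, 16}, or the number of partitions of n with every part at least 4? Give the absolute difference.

7

Partitions of 23 using only parts from {1, 3, 7, 9, 10, 16}: 46.
Partitions of 23 with every part at least 4: 39.
|46 − 39| = 7.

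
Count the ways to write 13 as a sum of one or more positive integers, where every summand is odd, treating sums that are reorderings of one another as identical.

18

Listing the qualifying partitions of 13:
13
1, 1, 11
1, 3, 9
1, 1, 1, 1, 9
1, 5, 7
3, 3, 7
1, 1, 1, 3, 7
1, 1, 1, 1, 1, 1, 7
3, 5, 5
1, 1, 1, 5, 5
1, 1, 3, 3, 5
1, 1, 1, 1, 1, 3, 5
1, 1, 1, 1, 1, 1, 1, 1, 5
1, 3, 3, 3, 3
1, 1, 1, 1, 3, 3, 3
1, 1, 1, 1, 1, 1, 1, 3, 3
1, 1, 1, 1, 1, 1, 1, 1, 1, 1, 3
1, 1, 1, 1, 1, 1, 1, 1, 1, 1, 1, 1, 1
Counting gives 18.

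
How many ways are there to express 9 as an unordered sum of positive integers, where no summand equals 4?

23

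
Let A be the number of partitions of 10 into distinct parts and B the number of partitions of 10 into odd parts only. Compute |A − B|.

0

Partitions of 10 into distinct parts: 10.
Partitions of 10 into odd parts only: 10.
|10 − 10| = 0.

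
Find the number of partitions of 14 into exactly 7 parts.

They are:
8,1,1,1,1,1,1
7,2,1,1,1,1,1
6,3,1,1,1,1,1
6,2,2,1,1,1,1
5,4,1,1,1,1,1
5,3,2,1,1,1,1
5,2,2,2,1,1,1
4,4,2,1,1,1,1
4,3,3,1,1,1,1
4,3,2,2,1,1,1
4,2,2,2,2,1,1
3,3,3,2,1,1,1
3,3,2,2,2,1,1
3,2,2,2,2,2,1
2,2,2,2,2,2,2

15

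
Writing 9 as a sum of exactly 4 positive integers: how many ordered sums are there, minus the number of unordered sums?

Ordered (compositions into 4 parts): C(8,3) = 56.
Unordered (partitions into 4 parts): 6.
Difference: 56 − 6 = 50.

50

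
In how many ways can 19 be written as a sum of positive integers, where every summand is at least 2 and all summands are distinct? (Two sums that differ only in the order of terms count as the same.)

29

A partial list (first 12 by largest part):
19
17+2
16+3
15+4
14+5
14+3+2
13+6
13+4+2
12+7
12+5+2
12+4+3
11+8
…and 17 more, for 29 total.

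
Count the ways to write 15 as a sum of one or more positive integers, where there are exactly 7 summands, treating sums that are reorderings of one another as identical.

21

Enumerating:
9 + 1 + 1 + 1 + 1 + 1 + 1
8 + 2 + 1 + 1 + 1 + 1 + 1
7 + 3 + 1 + 1 + 1 + 1 + 1
7 + 2 + 2 + 1 + 1 + 1 + 1
6 + 4 + 1 + 1 + 1 + 1 + 1
6 + 3 + 2 + 1 + 1 + 1 + 1
6 + 2 + 2 + 2 + 1 + 1 + 1
5 + 5 + 1 + 1 + 1 + 1 + 1
5 + 4 + 2 + 1 + 1 + 1 + 1
5 + 3 + 3 + 1 + 1 + 1 + 1
5 + 3 + 2 + 2 + 1 + 1 + 1
5 + 2 + 2 + 2 + 2 + 1 + 1
4 + 4 + 3 + 1 + 1 + 1 + 1
4 + 4 + 2 + 2 + 1 + 1 + 1
4 + 3 + 3 + 2 + 1 + 1 + 1
4 + 3 + 2 + 2 + 2 + 1 + 1
4 + 2 + 2 + 2 + 2 + 2 + 1
3 + 3 + 3 + 3 + 1 + 1 + 1
3 + 3 + 3 + 2 + 2 + 1 + 1
3 + 3 + 2 + 2 + 2 + 2 + 1
3 + 2 + 2 + 2 + 2 + 2 + 2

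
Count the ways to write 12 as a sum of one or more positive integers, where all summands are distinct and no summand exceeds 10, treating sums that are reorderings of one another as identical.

13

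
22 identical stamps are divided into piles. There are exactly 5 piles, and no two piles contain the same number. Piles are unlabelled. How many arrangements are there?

13

They are:
12+4+3+2+1
11+5+3+2+1
10+6+3+2+1
10+5+4+2+1
9+7+3+2+1
9+6+4+2+1
9+5+4+3+1
8+7+4+2+1
8+6+5+2+1
8+6+4+3+1
8+5+4+3+2
7+6+5+3+1
7+6+4+3+2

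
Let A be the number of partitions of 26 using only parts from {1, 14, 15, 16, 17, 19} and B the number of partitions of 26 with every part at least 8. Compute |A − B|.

3

Partitions of 26 using only parts from {1, 14, 15, 16, 17, 19}: 6.
Partitions of 26 with every part at least 8: 9.
|6 − 9| = 3.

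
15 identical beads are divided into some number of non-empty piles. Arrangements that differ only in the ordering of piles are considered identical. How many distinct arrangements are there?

There are 176 such partitions.

176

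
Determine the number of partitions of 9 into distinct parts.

8

Listing the qualifying partitions of 9:
9
8 + 1
7 + 2
6 + 3
6 + 2 + 1
5 + 4
5 + 3 + 1
4 + 3 + 2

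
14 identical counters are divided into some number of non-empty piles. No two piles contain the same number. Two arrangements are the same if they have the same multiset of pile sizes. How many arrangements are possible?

22

Listing the qualifying partitions of 14:
14
13+1
12+2
11+3
11+2+1
10+4
10+3+1
9+5
9+4+1
9+3+2
8+6
8+5+1
8+4+2
8+3+2+1
7+6+1
7+5+2
7+4+3
7+4+2+1
6+5+3
6+5+2+1
6+4+3+1
5+4+3+2
That's 22 in total.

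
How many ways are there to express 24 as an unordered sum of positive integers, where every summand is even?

Enumerating by decreasing first part gives 77 partitions in all.

77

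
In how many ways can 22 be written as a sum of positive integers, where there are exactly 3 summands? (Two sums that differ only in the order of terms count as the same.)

A partial list (first 12 by largest part):
20 + 1 + 1
19 + 2 + 1
18 + 3 + 1
18 + 2 + 2
17 + 4 + 1
17 + 3 + 2
16 + 5 + 1
16 + 4 + 2
16 + 3 + 3
15 + 6 + 1
15 + 5 + 2
15 + 4 + 3
…and 28 more, for 40 total.

40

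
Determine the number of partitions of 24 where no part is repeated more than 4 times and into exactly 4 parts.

108

Counting exhaustively, 108 partitions satisfy the conditions.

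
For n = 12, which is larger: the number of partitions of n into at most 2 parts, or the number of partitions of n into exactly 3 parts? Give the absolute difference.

Partitions of 12 into at most 2 parts: 7.
Partitions of 12 into exactly 3 parts: 12.
|7 − 12| = 5.

5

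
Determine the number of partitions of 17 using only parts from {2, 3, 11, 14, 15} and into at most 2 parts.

2

Enumerating:
15, 2
14, 3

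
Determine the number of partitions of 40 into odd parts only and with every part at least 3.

131

A full systematic count gives 131.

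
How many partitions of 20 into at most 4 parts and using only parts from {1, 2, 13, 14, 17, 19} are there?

Enumerating:
19,1
17,2,1
17,1,1,1
14,2,2,2

4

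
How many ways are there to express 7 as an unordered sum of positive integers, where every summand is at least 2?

Enumerating:
7
5 + 2
4 + 3
3 + 2 + 2

4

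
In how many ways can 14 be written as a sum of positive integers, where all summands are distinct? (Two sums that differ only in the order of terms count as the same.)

22

They are:
14
1 + 13
2 + 12
3 + 11
1 + 2 + 11
4 + 10
1 + 3 + 10
5 + 9
1 + 4 + 9
2 + 3 + 9
6 + 8
1 + 5 + 8
2 + 4 + 8
1 + 2 + 3 + 8
1 + 6 + 7
2 + 5 + 7
3 + 4 + 7
1 + 2 + 4 + 7
3 + 5 + 6
1 + 2 + 5 + 6
1 + 3 + 4 + 6
2 + 3 + 4 + 5
Counting gives 22.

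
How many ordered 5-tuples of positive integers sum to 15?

1001

By stars and bars with positive parts, the count is C(14,4) = 1001.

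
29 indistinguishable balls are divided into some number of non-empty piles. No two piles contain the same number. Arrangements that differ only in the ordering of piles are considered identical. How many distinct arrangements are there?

Counting exhaustively, 256 partitions satisfy the conditions.

256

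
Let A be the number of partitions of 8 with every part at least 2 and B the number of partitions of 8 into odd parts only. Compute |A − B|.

Partitions of 8 with every part at least 2: 7.
Partitions of 8 into odd parts only: 6.
|7 − 6| = 1.

1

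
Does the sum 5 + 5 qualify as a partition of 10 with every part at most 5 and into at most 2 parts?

The parts sum to 10, and the condition 'no summand exceeds 5' holds; the condition 'there are at most 2 summands' holds.

Yes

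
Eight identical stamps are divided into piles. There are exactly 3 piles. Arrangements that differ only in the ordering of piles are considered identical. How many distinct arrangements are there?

5

The partitions of 8 that satisfy the conditions:
6, 1, 1
5, 2, 1
4, 3, 1
4, 2, 2
3, 3, 2
That's 5 in total.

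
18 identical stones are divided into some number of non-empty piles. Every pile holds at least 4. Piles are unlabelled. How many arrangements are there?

16

Enumerating:
18
14, 4
13, 5
12, 6
11, 7
10, 8
10, 4, 4
9, 9
9, 5, 4
8, 6, 4
8, 5, 5
7, 7, 4
7, 6, 5
6, 6, 6
6, 4, 4, 4
5, 5, 4, 4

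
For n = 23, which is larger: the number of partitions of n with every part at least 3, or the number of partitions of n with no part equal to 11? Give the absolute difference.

Partitions of 23 with every part at least 3: 88.
Partitions of 23 with no part equal to 11: 1178.
|88 − 1178| = 1090.

1090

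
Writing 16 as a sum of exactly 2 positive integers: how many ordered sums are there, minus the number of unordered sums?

Ordered (compositions into 2 parts): C(15,1) = 15.
Unordered (partitions into 2 parts): 8.
Difference: 15 − 8 = 7.

7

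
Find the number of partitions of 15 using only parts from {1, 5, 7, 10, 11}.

They are:
1, 1, 1, 1, 11
5, 10
1, 1, 1, 1, 1, 10
1, 7, 7
1, 1, 1, 5, 7
1, 1, 1, 1, 1, 1, 1, 1, 7
5, 5, 5
1, 1, 1, 1, 1, 5, 5
1, 1, 1, 1, 1, 1, 1, 1, 1, 1, 5
1, 1, 1, 1, 1, 1, 1, 1, 1, 1, 1, 1, 1, 1, 1
Counting gives 10.

10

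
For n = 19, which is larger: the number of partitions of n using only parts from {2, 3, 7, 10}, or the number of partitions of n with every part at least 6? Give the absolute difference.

Partitions of 19 using only parts from {2, 3, 7, 10}: 10.
Partitions of 19 with every part at least 6: 6.
|10 − 6| = 4.

4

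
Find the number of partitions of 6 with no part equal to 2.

6

Enumerating:
6
5, 1
4, 1, 1
3, 3
3, 1, 1, 1
1, 1, 1, 1, 1, 1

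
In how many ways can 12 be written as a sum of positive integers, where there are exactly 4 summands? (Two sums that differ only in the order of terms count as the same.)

15

Listing the qualifying partitions of 12:
9+1+1+1
8+2+1+1
7+3+1+1
7+2+2+1
6+4+1+1
6+3+2+1
6+2+2+2
5+5+1+1
5+4+2+1
5+3+3+1
5+3+2+2
4+4+3+1
4+4+2+2
4+3+3+2
3+3+3+3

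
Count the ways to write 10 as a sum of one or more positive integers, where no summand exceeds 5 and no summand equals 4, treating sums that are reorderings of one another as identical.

20

Enumerating:
5, 5
2, 3, 5
1, 1, 3, 5
1, 2, 2, 5
1, 1, 1, 2, 5
1, 1, 1, 1, 1, 5
1, 3, 3, 3
2, 2, 3, 3
1, 1, 2, 3, 3
1, 1, 1, 1, 3, 3
1, 2, 2, 2, 3
1, 1, 1, 2, 2, 3
1, 1, 1, 1, 1, 2, 3
1, 1, 1, 1, 1, 1, 1, 3
2, 2, 2, 2, 2
1, 1, 2, 2, 2, 2
1, 1, 1, 1, 2, 2, 2
1, 1, 1, 1, 1, 1, 2, 2
1, 1, 1, 1, 1, 1, 1, 1, 2
1, 1, 1, 1, 1, 1, 1, 1, 1, 1
That's 20 in total.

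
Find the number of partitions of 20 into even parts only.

There are too many to list fully; the first 12 (by largest part) are:
20
18, 2
16, 4
16, 2, 2
14, 6
14, 4, 2
14, 2, 2, 2
12, 8
12, 6, 2
12, 4, 4
12, 4, 2, 2
12, 2, 2, 2, 2
…and 30 more, for 42 total.

42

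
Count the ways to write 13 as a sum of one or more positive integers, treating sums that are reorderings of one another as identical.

101

Enumerating by decreasing first part gives 101 partitions in all.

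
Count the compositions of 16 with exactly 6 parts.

By stars and bars with positive parts, the count is C(15,5) = 3003.

3003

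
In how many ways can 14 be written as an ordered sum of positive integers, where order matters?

The number of compositions of n is 2^(n−1); here 2^13 = 8192.

8192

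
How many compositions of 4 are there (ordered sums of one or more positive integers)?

8

There are 3 gaps and each independently is a cut or not, giving 2^3 = 8.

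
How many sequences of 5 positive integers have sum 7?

15

Equivalently, choose which 4 of the 6 gaps become plus signs: C(6,4) = 15.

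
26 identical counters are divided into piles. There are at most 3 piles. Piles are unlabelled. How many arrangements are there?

There are too many to list fully; the first 12 (by largest part) are:
26
25, 1
24, 2
24, 1, 1
23, 3
23, 2, 1
22, 4
22, 3, 1
22, 2, 2
21, 5
21, 4, 1
21, 3, 2
…and 58 more, for 70 total.

70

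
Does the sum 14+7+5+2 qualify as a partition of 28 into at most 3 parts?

The parts sum to 28, and the condition 'there are at most 3 summands' is violated.

No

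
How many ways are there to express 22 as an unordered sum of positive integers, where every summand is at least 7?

They are:
22
7+15
8+14
9+13
10+12
11+11
7+7+8
Counting gives 7.

7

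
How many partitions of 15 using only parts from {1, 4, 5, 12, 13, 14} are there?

13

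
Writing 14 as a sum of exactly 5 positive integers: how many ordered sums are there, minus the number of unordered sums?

692

Compositions: C(13,4) = 715.
Partitions of 14 into exactly 5 parts: 23.
Difference: 715 − 23 = 692.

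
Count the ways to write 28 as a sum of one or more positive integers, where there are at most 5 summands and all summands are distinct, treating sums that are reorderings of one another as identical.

207

Counting exhaustively, 207 partitions satisfy the conditions.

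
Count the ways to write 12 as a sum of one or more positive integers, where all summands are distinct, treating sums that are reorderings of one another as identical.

Listing the qualifying partitions of 12:
12
1 + 11
2 + 10
3 + 9
1 + 2 + 9
4 + 8
1 + 3 + 8
5 + 7
1 + 4 + 7
2 + 3 + 7
1 + 5 + 6
2 + 4 + 6
1 + 2 + 3 + 6
3 + 4 + 5
1 + 2 + 4 + 5

15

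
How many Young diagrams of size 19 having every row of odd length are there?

A partial list (first 12 by largest part):
19
17+1+1
15+3+1
15+1+1+1+1
13+5+1
13+3+3
13+3+1+1+1
13+1+1+1+1+1+1
11+7+1
11+5+3
11+5+1+1+1
11+3+3+1+1
…and 42 more, for 54 total.

54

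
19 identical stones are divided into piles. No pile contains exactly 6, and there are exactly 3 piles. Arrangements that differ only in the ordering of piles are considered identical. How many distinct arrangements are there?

24

Listing the qualifying partitions of 19:
17,1,1
16,2,1
15,3,1
15,2,2
14,4,1
14,3,2
13,5,1
13,4,2
13,3,3
12,5,2
12,4,3
11,7,1
11,5,3
11,4,4
10,8,1
10,7,2
10,5,4
9,9,1
9,8,2
9,7,3
9,5,5
8,8,3
8,7,4
7,7,5
Counting gives 24.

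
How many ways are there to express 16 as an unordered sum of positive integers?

Direct enumeration gives 231 partitions.

231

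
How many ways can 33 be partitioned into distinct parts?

448

There are 448 such partitions.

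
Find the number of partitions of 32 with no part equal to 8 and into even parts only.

Systematic enumeration (by largest part, then next-largest, …) yields 154.

154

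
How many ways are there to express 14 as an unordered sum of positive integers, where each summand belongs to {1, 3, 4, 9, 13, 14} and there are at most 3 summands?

3

Listing the qualifying partitions of 14:
14
13 + 1
9 + 4 + 1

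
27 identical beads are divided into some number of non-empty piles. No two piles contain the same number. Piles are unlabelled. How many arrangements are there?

192

There are 192 such partitions.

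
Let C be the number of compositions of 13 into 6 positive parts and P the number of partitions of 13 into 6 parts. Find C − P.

Compositions: C(12,5) = 792.
Partitions of 13 into exactly 6 parts: 14.
Difference: 792 − 14 = 778.

778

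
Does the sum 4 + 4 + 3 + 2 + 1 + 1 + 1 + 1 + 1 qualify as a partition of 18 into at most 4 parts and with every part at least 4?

No

The parts sum to 18, and the condition 'there are at most 4 summands' is violated.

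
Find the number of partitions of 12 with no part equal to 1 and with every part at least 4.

5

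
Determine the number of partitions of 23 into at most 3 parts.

There are too many to list fully; the first 12 (by largest part) are:
23
22,1
21,2
21,1,1
20,3
20,2,1
19,4
19,3,1
19,2,2
18,5
18,4,1
18,3,2
…and 44 more, for 56 total.

56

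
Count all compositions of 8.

128

The number of compositions of n is 2^(n−1); here 2^7 = 128.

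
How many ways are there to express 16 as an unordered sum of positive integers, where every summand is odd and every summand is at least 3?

5

Enumerating:
3,13
5,11
7,9
3,3,3,7
3,3,5,5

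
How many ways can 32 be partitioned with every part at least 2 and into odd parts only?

50

A partial list (first 12 by largest part):
29,3
27,5
25,7
23,9
23,3,3,3
21,11
21,5,3,3
19,13
19,7,3,3
19,5,5,3
17,15
17,9,3,3
…and 38 more, for 50 total.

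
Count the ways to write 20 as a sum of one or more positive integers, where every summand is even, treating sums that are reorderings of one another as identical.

42

A partial list (first 12 by largest part):
20
18 + 2
16 + 4
16 + 2 + 2
14 + 6
14 + 4 + 2
14 + 2 + 2 + 2
12 + 8
12 + 6 + 2
12 + 4 + 4
12 + 4 + 2 + 2
12 + 2 + 2 + 2 + 2
…and 30 more, for 42 total.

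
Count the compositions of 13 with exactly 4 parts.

Place 3 bars in the 12 internal gaps of a row of 13 dots: C(12,3) = 220.

220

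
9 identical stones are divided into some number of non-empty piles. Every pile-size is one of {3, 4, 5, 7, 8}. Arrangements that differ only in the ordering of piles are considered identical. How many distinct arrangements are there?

The partitions of 9 that satisfy the conditions:
5+4
3+3+3
Counting gives 2.

2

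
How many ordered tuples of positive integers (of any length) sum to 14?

8192

The number of compositions of n is 2^(n−1); here 2^13 = 8192.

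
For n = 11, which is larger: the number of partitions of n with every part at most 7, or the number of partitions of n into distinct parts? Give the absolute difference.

37

Partitions of 11 with every part at most 7: 49.
Partitions of 11 into distinct parts: 12.
|49 − 12| = 37.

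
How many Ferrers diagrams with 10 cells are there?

42

A partial list (first 12 by largest part):
10
9,1
8,2
8,1,1
7,3
7,2,1
7,1,1,1
6,4
6,3,1
6,2,2
6,2,1,1
6,1,1,1,1
…and 30 more, for 42 total.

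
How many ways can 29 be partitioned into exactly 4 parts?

185

Enumerating by decreasing first part gives 185 partitions in all.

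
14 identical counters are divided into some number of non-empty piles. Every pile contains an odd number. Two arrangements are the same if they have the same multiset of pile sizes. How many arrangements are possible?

The partitions of 14 that satisfy the conditions:
13 + 1
11 + 3
11 + 1 + 1 + 1
9 + 5
9 + 3 + 1 + 1
9 + 1 + 1 + 1 + 1 + 1
7 + 7
7 + 5 + 1 + 1
7 + 3 + 3 + 1
7 + 3 + 1 + 1 + 1 + 1
7 + 1 + 1 + 1 + 1 + 1 + 1 + 1
5 + 5 + 3 + 1
5 + 5 + 1 + 1 + 1 + 1
5 + 3 + 3 + 3
5 + 3 + 3 + 1 + 1 + 1
5 + 3 + 1 + 1 + 1 + 1 + 1 + 1
5 + 1 + 1 + 1 + 1 + 1 + 1 + 1 + 1 + 1
3 + 3 + 3 + 3 + 1 + 1
3 + 3 + 3 + 1 + 1 + 1 + 1 + 1
3 + 3 + 1 + 1 + 1 + 1 + 1 + 1 + 1 + 1
3 + 1 + 1 + 1 + 1 + 1 + 1 + 1 + 1 + 1 + 1 + 1
1 + 1 + 1 + 1 + 1 + 1 + 1 + 1 + 1 + 1 + 1 + 1 + 1 + 1

22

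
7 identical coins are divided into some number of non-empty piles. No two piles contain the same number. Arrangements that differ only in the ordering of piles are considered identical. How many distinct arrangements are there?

Enumerating:
7
1,6
2,5
3,4
1,2,4

5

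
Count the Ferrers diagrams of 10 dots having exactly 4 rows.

The partitions of 10 that satisfy the conditions:
7,1,1,1
6,2,1,1
5,3,1,1
5,2,2,1
4,4,1,1
4,3,2,1
4,2,2,2
3,3,3,1
3,3,2,2

9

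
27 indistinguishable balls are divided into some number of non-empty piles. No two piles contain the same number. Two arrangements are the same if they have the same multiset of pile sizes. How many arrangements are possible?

192

Enumerating by decreasing first part gives 192 partitions in all.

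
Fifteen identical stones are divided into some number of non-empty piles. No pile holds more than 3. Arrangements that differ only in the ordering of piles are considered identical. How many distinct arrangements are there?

There are too many to list fully; the first 12 (by largest part) are:
3 + 3 + 3 + 3 + 3
1 + 2 + 3 + 3 + 3 + 3
1 + 1 + 1 + 3 + 3 + 3 + 3
2 + 2 + 2 + 3 + 3 + 3
1 + 1 + 2 + 2 + 3 + 3 + 3
1 + 1 + 1 + 1 + 2 + 3 + 3 + 3
1 + 1 + 1 + 1 + 1 + 1 + 3 + 3 + 3
1 + 2 + 2 + 2 + 2 + 3 + 3
1 + 1 + 1 + 2 + 2 + 2 + 3 + 3
1 + 1 + 1 + 1 + 1 + 2 + 2 + 3 + 3
1 + 1 + 1 + 1 + 1 + 1 + 1 + 2 + 3 + 3
1 + 1 + 1 + 1 + 1 + 1 + 1 + 1 + 1 + 3 + 3
…and 15 more, for 27 total.

27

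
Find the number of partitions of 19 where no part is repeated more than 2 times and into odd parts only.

The partitions of 19 that satisfy the conditions:
19
1, 1, 17
1, 3, 15
1, 5, 13
3, 3, 13
1, 7, 11
3, 5, 11
1, 1, 3, 3, 11
1, 9, 9
3, 7, 9
5, 5, 9
1, 1, 3, 5, 9
5, 7, 7
1, 1, 3, 7, 7
1, 1, 5, 5, 7
1, 3, 3, 5, 7
That's 16 in total.

16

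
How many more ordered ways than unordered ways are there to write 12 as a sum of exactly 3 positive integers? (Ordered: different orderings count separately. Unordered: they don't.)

43

Compositions: C(11,2) = 55.
Partitions of 12 into exactly 3 parts: 12.
Difference: 55 − 12 = 43.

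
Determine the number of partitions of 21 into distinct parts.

76

Systematic enumeration (by largest part, then next-largest, …) yields 76.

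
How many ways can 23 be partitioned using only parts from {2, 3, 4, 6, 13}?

34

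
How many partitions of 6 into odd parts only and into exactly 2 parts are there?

2

The partitions of 6 that satisfy the conditions:
1 + 5
3 + 3
That's 2 in total.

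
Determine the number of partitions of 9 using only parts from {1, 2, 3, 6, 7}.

Listing the qualifying partitions of 9:
7,2
7,1,1
6,3
6,2,1
6,1,1,1
3,3,3
3,3,2,1
3,3,1,1,1
3,2,2,2
3,2,2,1,1
3,2,1,1,1,1
3,1,1,1,1,1,1
2,2,2,2,1
2,2,2,1,1,1
2,2,1,1,1,1,1
2,1,1,1,1,1,1,1
1,1,1,1,1,1,1,1,1
That's 17 in total.

17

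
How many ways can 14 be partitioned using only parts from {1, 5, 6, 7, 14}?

They are:
14
7+7
1+6+7
1+1+5+7
1+1+1+1+1+1+1+7
1+1+6+6
1+1+1+5+6
1+1+1+1+1+1+1+1+6
1+1+1+1+5+5
1+1+1+1+1+1+1+1+1+5
1+1+1+1+1+1+1+1+1+1+1+1+1+1

11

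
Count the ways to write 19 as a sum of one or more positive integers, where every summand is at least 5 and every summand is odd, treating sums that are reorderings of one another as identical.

3

Enumerating:
19
9 + 5 + 5
7 + 7 + 5
Counting gives 3.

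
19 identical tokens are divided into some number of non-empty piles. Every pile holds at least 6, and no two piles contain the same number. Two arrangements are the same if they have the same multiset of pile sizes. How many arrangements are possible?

5

They are:
19
13+6
12+7
11+8
10+9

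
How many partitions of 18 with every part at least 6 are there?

The partitions of 18 that satisfy the conditions:
18
12 + 6
11 + 7
10 + 8
9 + 9
6 + 6 + 6

6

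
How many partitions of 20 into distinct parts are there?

64

There are too many to list fully; the first 12 (by largest part) are:
20
19, 1
18, 2
17, 3
17, 2, 1
16, 4
16, 3, 1
15, 5
15, 4, 1
15, 3, 2
14, 6
14, 5, 1
…and 52 more, for 64 total.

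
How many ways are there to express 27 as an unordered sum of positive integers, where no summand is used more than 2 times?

731

Counting exhaustively, 731 partitions satisfy the conditions.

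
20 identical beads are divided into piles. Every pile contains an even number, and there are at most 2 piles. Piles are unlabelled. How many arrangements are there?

6

Listing the qualifying partitions of 20:
20
18+2
16+4
14+6
12+8
10+10
That's 6 in total.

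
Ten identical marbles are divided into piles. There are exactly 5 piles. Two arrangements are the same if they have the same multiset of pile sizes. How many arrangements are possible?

7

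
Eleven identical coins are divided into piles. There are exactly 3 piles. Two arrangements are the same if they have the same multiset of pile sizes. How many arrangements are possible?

Enumerating:
1,1,9
1,2,8
1,3,7
2,2,7
1,4,6
2,3,6
1,5,5
2,4,5
3,3,5
3,4,4

10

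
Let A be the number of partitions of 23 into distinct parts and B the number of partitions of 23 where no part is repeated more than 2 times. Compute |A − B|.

251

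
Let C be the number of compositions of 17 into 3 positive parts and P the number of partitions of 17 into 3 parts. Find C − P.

Ordered (compositions into 3 parts): C(16,2) = 120.
Partitions of 17 into exactly 3 parts: 24.
Difference: 120 − 24 = 96.

96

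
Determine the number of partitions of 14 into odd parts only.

22

Enumerating:
1 + 13
3 + 11
1 + 1 + 1 + 11
5 + 9
1 + 1 + 3 + 9
1 + 1 + 1 + 1 + 1 + 9
7 + 7
1 + 1 + 5 + 7
1 + 3 + 3 + 7
1 + 1 + 1 + 1 + 3 + 7
1 + 1 + 1 + 1 + 1 + 1 + 1 + 7
1 + 3 + 5 + 5
1 + 1 + 1 + 1 + 5 + 5
3 + 3 + 3 + 5
1 + 1 + 1 + 3 + 3 + 5
1 + 1 + 1 + 1 + 1 + 1 + 3 + 5
1 + 1 + 1 + 1 + 1 + 1 + 1 + 1 + 1 + 5
1 + 1 + 3 + 3 + 3 + 3
1 + 1 + 1 + 1 + 1 + 3 + 3 + 3
1 + 1 + 1 + 1 + 1 + 1 + 1 + 1 + 3 + 3
1 + 1 + 1 + 1 + 1 + 1 + 1 + 1 + 1 + 1 + 1 + 3
1 + 1 + 1 + 1 + 1 + 1 + 1 + 1 + 1 + 1 + 1 + 1 + 1 + 1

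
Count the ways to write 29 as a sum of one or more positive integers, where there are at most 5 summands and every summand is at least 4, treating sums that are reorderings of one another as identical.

107

Counting exhaustively, 107 partitions satisfy the conditions.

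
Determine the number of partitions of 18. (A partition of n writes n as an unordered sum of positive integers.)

385

Counting exhaustively, 385 partitions satisfy the conditions.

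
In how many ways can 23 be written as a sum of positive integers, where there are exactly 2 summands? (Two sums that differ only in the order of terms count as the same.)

11

Listing the qualifying partitions of 23:
22 + 1
21 + 2
20 + 3
19 + 4
18 + 5
17 + 6
16 + 7
15 + 8
14 + 9
13 + 10
12 + 11
That's 11 in total.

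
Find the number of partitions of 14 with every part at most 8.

116

A full systematic count gives 116.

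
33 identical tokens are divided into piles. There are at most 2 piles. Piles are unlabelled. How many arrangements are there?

17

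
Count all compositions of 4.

8

The number of compositions of n is 2^(n−1); here 2^3 = 8.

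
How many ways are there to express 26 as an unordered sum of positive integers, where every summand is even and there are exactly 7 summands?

Enumerating:
2+2+2+2+2+2+14
2+2+2+2+2+4+12
2+2+2+2+2+6+10
2+2+2+2+4+4+10
2+2+2+2+2+8+8
2+2+2+2+4+6+8
2+2+2+4+4+4+8
2+2+2+2+6+6+6
2+2+2+4+4+6+6
2+2+4+4+4+4+6
2+4+4+4+4+4+4
That's 11 in total.

11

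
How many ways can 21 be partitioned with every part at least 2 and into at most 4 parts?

Systematic enumeration (by largest part, then next-largest, …) yields 76.

76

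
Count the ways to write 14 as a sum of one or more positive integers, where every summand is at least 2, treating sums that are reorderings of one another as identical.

34

There are too many to list fully; the first 12 (by largest part) are:
14
12+2
11+3
10+4
10+2+2
9+5
9+3+2
8+6
8+4+2
8+3+3
8+2+2+2
7+7
…and 22 more, for 34 total.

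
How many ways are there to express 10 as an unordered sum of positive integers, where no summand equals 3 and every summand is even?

The partitions of 10 that satisfy the conditions:
10
8,2
6,4
6,2,2
4,4,2
4,2,2,2
2,2,2,2,2
That's 7 in total.

7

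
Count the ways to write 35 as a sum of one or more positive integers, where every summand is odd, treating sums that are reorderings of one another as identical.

A full systematic count gives 585.

585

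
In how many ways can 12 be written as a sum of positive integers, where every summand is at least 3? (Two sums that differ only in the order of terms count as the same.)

They are:
12
9 + 3
8 + 4
7 + 5
6 + 6
6 + 3 + 3
5 + 4 + 3
4 + 4 + 4
3 + 3 + 3 + 3
Counting gives 9.

9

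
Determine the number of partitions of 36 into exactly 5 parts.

748

Direct enumeration gives 748 partitions.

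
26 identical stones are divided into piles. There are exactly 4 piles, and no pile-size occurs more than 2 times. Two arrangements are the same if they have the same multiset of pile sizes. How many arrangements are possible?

Counting exhaustively, 128 partitions satisfy the conditions.

128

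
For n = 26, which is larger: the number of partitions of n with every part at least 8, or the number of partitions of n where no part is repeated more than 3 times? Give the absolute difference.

1051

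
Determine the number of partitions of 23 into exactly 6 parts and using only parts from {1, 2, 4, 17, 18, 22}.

The partitions of 23 that satisfy the conditions:
18,1,1,1,1,1
17,2,1,1,1,1
That's 2 in total.

2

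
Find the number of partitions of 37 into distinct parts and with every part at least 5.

There are 84 such partitions.

84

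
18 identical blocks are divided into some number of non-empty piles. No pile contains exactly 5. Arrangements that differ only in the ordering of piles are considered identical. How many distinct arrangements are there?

284

Enumerating by decreasing first part gives 284 partitions in all.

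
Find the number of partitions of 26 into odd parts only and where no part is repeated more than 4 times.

80

Enumerating by decreasing first part gives 80 partitions in all.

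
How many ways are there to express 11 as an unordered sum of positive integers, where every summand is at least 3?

Listing the qualifying partitions of 11:
11
8+3
7+4
6+5
5+3+3
4+4+3
Counting gives 6.

6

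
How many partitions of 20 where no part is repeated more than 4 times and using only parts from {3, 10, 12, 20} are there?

2

Enumerating:
20
10+10
Counting gives 2.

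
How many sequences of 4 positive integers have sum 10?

By stars and bars with positive parts, the count is C(9,3) = 84.

84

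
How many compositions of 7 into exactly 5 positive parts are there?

Place 4 bars in the 6 internal gaps of a row of 7 dots: C(6,4) = 15.

15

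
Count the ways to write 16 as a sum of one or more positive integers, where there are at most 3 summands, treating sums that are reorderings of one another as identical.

30

There are too many to list fully; the first 12 (by largest part) are:
16
15, 1
14, 2
14, 1, 1
13, 3
13, 2, 1
12, 4
12, 3, 1
12, 2, 2
11, 5
11, 4, 1
11, 3, 2
…and 18 more, for 30 total.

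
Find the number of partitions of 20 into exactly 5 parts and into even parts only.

7

Enumerating:
2, 2, 2, 2, 12
2, 2, 2, 4, 10
2, 2, 2, 6, 8
2, 2, 4, 4, 8
2, 2, 4, 6, 6
2, 4, 4, 4, 6
4, 4, 4, 4, 4
That's 7 in total.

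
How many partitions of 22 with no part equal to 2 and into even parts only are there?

14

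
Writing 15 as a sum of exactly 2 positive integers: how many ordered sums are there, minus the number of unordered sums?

7

Ordered (compositions into 2 parts): C(14,1) = 14.
Unordered (partitions into 2 parts): 7.
Difference: 14 − 7 = 7.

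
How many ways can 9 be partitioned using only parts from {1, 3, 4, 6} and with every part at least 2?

Listing the qualifying partitions of 9:
6+3
3+3+3

2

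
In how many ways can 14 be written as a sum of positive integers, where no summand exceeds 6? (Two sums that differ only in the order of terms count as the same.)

90

There are 90 such partitions.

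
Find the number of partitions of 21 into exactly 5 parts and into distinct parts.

10

The partitions of 21 that satisfy the conditions:
11,4,3,2,1
10,5,3,2,1
9,6,3,2,1
9,5,4,2,1
8,7,3,2,1
8,6,4,2,1
8,5,4,3,1
7,6,5,2,1
7,6,4,3,1
7,5,4,3,2
That's 10 in total.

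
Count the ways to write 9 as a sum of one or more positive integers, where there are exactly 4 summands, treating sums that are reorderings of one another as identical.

6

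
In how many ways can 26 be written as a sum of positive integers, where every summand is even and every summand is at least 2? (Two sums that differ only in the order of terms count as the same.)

Direct enumeration gives 101 partitions.

101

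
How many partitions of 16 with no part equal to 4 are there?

154

Systematic enumeration (by largest part, then next-largest, …) yields 154.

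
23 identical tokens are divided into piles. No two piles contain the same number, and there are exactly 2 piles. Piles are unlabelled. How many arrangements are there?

Listing the qualifying partitions of 23:
22 + 1
21 + 2
20 + 3
19 + 4
18 + 5
17 + 6
16 + 7
15 + 8
14 + 9
13 + 10
12 + 11
Counting gives 11.

11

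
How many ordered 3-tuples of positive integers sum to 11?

45

By stars and bars with positive parts, the count is C(10,2) = 45.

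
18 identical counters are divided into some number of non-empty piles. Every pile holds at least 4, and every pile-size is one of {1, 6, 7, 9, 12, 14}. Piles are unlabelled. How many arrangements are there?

3

Listing the qualifying partitions of 18:
6+12
9+9
6+6+6
That's 3 in total.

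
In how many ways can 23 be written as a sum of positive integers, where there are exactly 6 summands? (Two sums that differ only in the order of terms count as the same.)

163

Counting exhaustively, 163 partitions satisfy the conditions.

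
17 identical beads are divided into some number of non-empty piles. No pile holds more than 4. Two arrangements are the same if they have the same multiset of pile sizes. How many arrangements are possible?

72

Direct enumeration gives 72 partitions.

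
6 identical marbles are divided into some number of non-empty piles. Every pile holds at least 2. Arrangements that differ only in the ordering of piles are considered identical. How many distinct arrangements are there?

Enumerating:
6
2+4
3+3
2+2+2
Counting gives 4.

4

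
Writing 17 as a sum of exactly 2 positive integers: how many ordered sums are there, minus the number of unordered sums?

8

Compositions: C(16,1) = 16.
Partitions of 17 into exactly 2 parts: 8.
Difference: 16 − 8 = 8.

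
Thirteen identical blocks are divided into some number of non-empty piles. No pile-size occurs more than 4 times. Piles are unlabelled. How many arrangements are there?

76

There are 76 such partitions.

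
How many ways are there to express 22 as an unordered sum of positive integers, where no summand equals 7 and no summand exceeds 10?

A full systematic count gives 643.

643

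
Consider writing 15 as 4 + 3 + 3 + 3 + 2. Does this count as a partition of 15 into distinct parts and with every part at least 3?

The parts sum to 15, and the condition 'all summands are distinct' is violated.

No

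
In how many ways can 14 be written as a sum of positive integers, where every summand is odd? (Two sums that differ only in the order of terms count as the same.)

22

The partitions of 14 that satisfy the conditions:
13, 1
11, 3
11, 1, 1, 1
9, 5
9, 3, 1, 1
9, 1, 1, 1, 1, 1
7, 7
7, 5, 1, 1
7, 3, 3, 1
7, 3, 1, 1, 1, 1
7, 1, 1, 1, 1, 1, 1, 1
5, 5, 3, 1
5, 5, 1, 1, 1, 1
5, 3, 3, 3
5, 3, 3, 1, 1, 1
5, 3, 1, 1, 1, 1, 1, 1
5, 1, 1, 1, 1, 1, 1, 1, 1, 1
3, 3, 3, 3, 1, 1
3, 3, 3, 1, 1, 1, 1, 1
3, 3, 1, 1, 1, 1, 1, 1, 1, 1
3, 1, 1, 1, 1, 1, 1, 1, 1, 1, 1, 1
1, 1, 1, 1, 1, 1, 1, 1, 1, 1, 1, 1, 1, 1
That's 22 in total.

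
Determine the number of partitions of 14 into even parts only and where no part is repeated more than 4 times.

13

Listing the qualifying partitions of 14:
14
12, 2
10, 4
10, 2, 2
8, 6
8, 4, 2
8, 2, 2, 2
6, 6, 2
6, 4, 4
6, 4, 2, 2
6, 2, 2, 2, 2
4, 4, 4, 2
4, 4, 2, 2, 2
Counting gives 13.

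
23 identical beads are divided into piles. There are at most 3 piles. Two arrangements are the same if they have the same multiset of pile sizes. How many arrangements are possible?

56

A partial list (first 12 by largest part):
23
1, 22
2, 21
1, 1, 21
3, 20
1, 2, 20
4, 19
1, 3, 19
2, 2, 19
5, 18
1, 4, 18
2, 3, 18
…and 44 more, for 56 total.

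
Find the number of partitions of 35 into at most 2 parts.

Enumerating:
35
34, 1
33, 2
32, 3
31, 4
30, 5
29, 6
28, 7
27, 8
26, 9
25, 10
24, 11
23, 12
22, 13
21, 14
20, 15
19, 16
18, 17
That's 18 in total.

18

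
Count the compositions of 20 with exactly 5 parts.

Place 4 bars in the 19 internal gaps of a row of 20 dots: C(19,4) = 3876.

3876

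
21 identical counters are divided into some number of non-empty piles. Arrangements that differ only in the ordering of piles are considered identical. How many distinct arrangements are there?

Systematic enumeration (by largest part, then next-largest, …) yields 792.

792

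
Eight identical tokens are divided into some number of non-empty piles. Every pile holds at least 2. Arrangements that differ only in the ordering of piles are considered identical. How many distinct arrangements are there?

They are:
8
2+6
3+5
4+4
2+2+4
2+3+3
2+2+2+2

7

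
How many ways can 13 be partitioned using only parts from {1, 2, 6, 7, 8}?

They are:
1, 2, 2, 8
1, 1, 1, 2, 8
1, 1, 1, 1, 1, 8
6, 7
2, 2, 2, 7
1, 1, 2, 2, 7
1, 1, 1, 1, 2, 7
1, 1, 1, 1, 1, 1, 7
1, 6, 6
1, 2, 2, 2, 6
1, 1, 1, 2, 2, 6
1, 1, 1, 1, 1, 2, 6
1, 1, 1, 1, 1, 1, 1, 6
1, 2, 2, 2, 2, 2, 2
1, 1, 1, 2, 2, 2, 2, 2
1, 1, 1, 1, 1, 2, 2, 2, 2
1, 1, 1, 1, 1, 1, 1, 2, 2, 2
1, 1, 1, 1, 1, 1, 1, 1, 1, 2, 2
1, 1, 1, 1, 1, 1, 1, 1, 1, 1, 1, 2
1, 1, 1, 1, 1, 1, 1, 1, 1, 1, 1, 1, 1

20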